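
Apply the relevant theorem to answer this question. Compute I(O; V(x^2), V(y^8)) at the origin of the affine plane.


The intersection multiplicity of V(x^a) and V(y^b) at the origin is:
I(O; V(x^2), V(y^8)) = dim_k(k[x,y]/(x^2, y^8))
A basis for k[x,y]/(x^2, y^8) is the set of monomials x^i * y^j
where 0 <= i < 2 and 0 <= j < 8.
The number of such monomials is 2 * 8 = 16

16


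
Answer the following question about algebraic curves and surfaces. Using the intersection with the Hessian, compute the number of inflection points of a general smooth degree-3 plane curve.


For a general smooth plane curve C of degree d, the inflection points are
the intersection of C with its Hessian curve, which has degree 3(d-2).
By Bezout, the total intersection number is d * 3(d-2) = 3 * 3 = 9.
For a general curve every flex is ordinary, so each contributes
multiplicity 1 to C·Hess(C), and the number of distinct inflection
points is 3d(d-2).
Inflection points = 3*3*(3-2) = 3*3*1 = 9

9


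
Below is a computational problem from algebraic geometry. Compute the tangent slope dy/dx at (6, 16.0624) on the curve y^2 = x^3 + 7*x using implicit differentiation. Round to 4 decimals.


Using implicit differentiation of y^2 = x^3 + 7*x:
2y * dy/dx = 3x^2 + 7
dy/dx = (3x^2 + 7)/(2y)
Numerator: 3*6^2 + 7 = 115
Denominator: 2*16.0624 = 32.1248
dy/dx = 115/32.1248 = 3.5798

3.5798


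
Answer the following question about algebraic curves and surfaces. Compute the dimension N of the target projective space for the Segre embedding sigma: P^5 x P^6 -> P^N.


The Segre embedding maps P^m x P^n into P^N via
all products of coordinates from each factor.
N = (m+1)(n+1) - 1
N = (5+1)(6+1) - 1
N = 6*7 - 1
N = 42 - 1 = 41

41


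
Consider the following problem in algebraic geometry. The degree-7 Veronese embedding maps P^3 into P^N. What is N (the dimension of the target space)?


The Veronese embedding v_d: P^n -> P^N maps each point to all
degree-d monomials in n+1 homogeneous coordinates.
N = C(n+d, d) - 1
N = C(3+7, 7) - 1
N = C(10, 7) - 1
C(10, 7) = 120
N = 120 - 1 = 119

119


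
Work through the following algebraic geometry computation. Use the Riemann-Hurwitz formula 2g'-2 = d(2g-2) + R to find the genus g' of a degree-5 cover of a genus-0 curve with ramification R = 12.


Riemann-Hurwitz formula: 2g' - 2 = d(2g - 2) + R
Given: d = 5, g = 0, R = 12
2g' - 2 = 5*(2*0 - 2) + 12
2g' - 2 = 5*(-2) + 12
2g' - 2 = -10 + 12 = 2
2g' = 4
g' = 2

2


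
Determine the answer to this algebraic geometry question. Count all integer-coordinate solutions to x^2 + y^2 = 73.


Systematically check integer values of x where x^2 <= 73.
For each valid x, check if 73 - x^2 is a perfect square.
x=3: 73 - 9 = 64, sqrt = 8 (valid)
x=8: 73 - 64 = 9, sqrt = 3 (valid)
Total integer solutions found: 8

8


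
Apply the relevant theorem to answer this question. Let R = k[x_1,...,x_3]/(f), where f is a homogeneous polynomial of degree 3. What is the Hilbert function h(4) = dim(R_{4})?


For R = k[x_1,...,x_n]/(f) with f homogeneous of degree e:
The Hilbert series is (1 - t^e)/(1 - t)^n.
So h(d) = C(d+n-1, n-1) - C(d-e+n-1, n-1) for d >= e.
With n=3, e=3, d=4:
C(4+3-1, 3-1) = C(6, 2) = 15
C(4-3+3-1, 3-1) = C(3, 2) = 3
h(4) = 15 - 3 = 12

12


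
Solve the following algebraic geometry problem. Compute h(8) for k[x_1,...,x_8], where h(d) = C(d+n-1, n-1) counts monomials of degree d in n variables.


The Hilbert function for the polynomial ring in 8 variables is:
h(d) = C(d+n-1, n-1)
h(8) = C(8+8-1, 8-1) = C(15, 7)
= 15! / (7! * 8!)
= 6435

6435


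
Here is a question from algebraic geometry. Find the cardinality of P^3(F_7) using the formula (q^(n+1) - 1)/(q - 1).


P^3(F_7) has (q^(n+1) - 1)/(q - 1) points.
= 7^3 + 7^2 + 7^1 + 7^0
= 343 + 49 + 7 + 1
= 400

400


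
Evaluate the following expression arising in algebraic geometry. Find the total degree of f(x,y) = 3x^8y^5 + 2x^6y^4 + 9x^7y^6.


Examine each term for its total degree (sum of exponents).
  Term '3x^8y^5' has total degree 8+5 = 13.
  Term '2x^6y^4' has total degree 6+4 = 10.
  Term '9x^7y^6' has total degree 7+6 = 13.
The maximum total degree among all terms is 13.

13


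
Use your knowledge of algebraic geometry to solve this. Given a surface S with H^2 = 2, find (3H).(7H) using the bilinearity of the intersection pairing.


Using bilinearity of the intersection pairing on a surface S:
(aH).(bH) = ab * (H.H)
We have H^2 = 2.
D.E = (3H).(7H) = 3*7*2
= 21*2
= 42

42


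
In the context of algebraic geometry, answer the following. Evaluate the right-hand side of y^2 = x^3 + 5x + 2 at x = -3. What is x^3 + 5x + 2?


Compute x^3 + 5x + 2 at x = -3:
x^3 = (-3)^3 = -27
5*x = 5*(-3) = -15
Sum: -27 - 15 + 2 = -40

-40


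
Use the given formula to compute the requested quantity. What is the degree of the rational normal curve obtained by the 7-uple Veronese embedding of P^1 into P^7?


The rational normal curve in P^7 is the image of P^1 under the 7-uple Veronese.
A general hyperplane in P^7 pulls back to a degree-7 form on P^1, which has 7 zeros,
so the curve meets a general hyperplane in 7 points. Degree = 7.

7


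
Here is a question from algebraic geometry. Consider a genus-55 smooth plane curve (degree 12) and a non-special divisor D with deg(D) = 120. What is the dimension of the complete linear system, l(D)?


First, compute the genus of a smooth plane curve of degree 12:
g = (d-1)(d-2)/2 = (12-1)(12-2)/2 = 55
For a non-special divisor D (i.e., h^1(D) = 0), Riemann-Roch gives:
l(D) = deg(D) - g + 1
Since deg(D) = 120 >= 2g - 1 = 109, D is non-special.
l(D) = 120 - 55 + 1 = 66

66


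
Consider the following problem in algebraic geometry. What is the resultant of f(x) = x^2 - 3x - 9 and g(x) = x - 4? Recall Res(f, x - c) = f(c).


For Res(f, x - c), we evaluate f at x = c.
f(4) = 4^2 - 3*4 - 9
= 16 - 12 - 9
= 4 - 9 = -5
Res(f, g) = -5

-5


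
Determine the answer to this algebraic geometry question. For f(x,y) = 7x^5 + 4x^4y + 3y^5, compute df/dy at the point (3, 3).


df/dy = 4*x^4 + 5*3*y^4
At (3,3): 4*3^4 + 5*3*3^4
= 324 + 1215
= 1539

1539


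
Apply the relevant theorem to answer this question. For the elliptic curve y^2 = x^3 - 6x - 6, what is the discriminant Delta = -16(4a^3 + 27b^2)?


Compute each component:
4a^3 = 4*(-6)^3 = 4*(-216) = -864
27b^2 = 27*(-6)^2 = 27*36 = 972
4a^3 + 27b^2 = -864 + 972 = 108
Delta = -16*108 = -1728

-1728


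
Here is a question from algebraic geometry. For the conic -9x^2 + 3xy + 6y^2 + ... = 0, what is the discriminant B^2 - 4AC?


The discriminant of a conic Ax^2 + Bxy + Cy^2 + ... = 0 is B^2 - 4AC.
B^2 = 3^2 = 9
4AC = 4*(-9)*6 = -216
Discriminant = 9 + 216 = 225

225


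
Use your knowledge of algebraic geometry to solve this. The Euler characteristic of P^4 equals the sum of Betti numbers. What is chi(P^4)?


The complex projective space P^4 has one cell in each even real dimension 0, 2, ..., 8.
The cohomology groups are H^{2k}(P^4) = Z for k = 0,...,4, and 0 otherwise.
Euler characteristic = sum of Betti numbers = 1 per even-dimensional cohomology group.
chi(P^4) = 4 + 1 = 5

5


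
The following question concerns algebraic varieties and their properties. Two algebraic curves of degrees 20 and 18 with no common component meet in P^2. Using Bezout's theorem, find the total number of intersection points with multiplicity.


Bezout's theorem states the intersection count equals the product of degrees.
Intersection count = 20 * 18 = 360

360


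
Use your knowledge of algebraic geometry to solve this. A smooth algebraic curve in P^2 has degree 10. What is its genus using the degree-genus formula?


Using the genus formula for smooth plane curves:
g = (d-1)(d-2)/2
g = (10-1)(10-2)/2
g = 9*8/2
g = 72/2 = 36

36


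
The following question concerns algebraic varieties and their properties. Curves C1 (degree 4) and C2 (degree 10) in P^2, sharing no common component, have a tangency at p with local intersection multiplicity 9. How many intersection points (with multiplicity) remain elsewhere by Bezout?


By Bezout's theorem, the total intersection number is d1 * d2.
Total = 4 * 10 = 40
Intersection multiplicity at p = 9
Remaining intersections = 40 - 9 = 31

31


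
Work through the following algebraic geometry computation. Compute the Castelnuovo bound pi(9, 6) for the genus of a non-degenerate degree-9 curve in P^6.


Castelnuovo's bound: write d - 1 = m(r-1) + epsilon with 0 <= epsilon < r-1.
d - 1 = 9 - 1 = 8
r - 1 = 6 - 1 = 5
8 = 1*5 + 3, so m = 1, epsilon = 3
pi(d, r) = m(m-1)(r-1)/2 + m*epsilon
= 1*0*5/2 + 1*3
= 0/2 + 3
= 0 + 3 = 3

3


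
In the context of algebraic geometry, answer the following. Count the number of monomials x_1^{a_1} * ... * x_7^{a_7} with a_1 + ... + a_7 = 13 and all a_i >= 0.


The number of degree-13 monomials in 7 variables is C(d+n-1, n-1).
= C(13+7-1, 7-1) = C(19, 6)
= 27132

27132


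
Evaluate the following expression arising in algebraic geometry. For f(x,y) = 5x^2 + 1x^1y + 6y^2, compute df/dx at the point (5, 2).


df/dx = 2*5*x^1 + 1*1*x^0*y
At (5,2): 2*5*5^1 + 1*1*5^0*2
= 50 + 2
= 52

52


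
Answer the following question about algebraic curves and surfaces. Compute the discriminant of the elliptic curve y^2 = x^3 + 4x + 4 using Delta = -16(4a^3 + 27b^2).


Compute each component:
4a^3 = 4*4^3 = 4*64 = 256
27b^2 = 27*4^2 = 27*16 = 432
4a^3 + 27b^2 = 256 + 432 = 688
Delta = -16*688 = -11008

-11008


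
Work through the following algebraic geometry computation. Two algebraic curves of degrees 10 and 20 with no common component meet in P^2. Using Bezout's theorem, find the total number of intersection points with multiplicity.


Bezout's theorem states the intersection count equals the product of degrees.
Intersection count = 10 * 20 = 200

200


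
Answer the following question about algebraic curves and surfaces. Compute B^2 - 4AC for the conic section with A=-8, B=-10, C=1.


The discriminant of a conic Ax^2 + Bxy + Cy^2 + ... = 0 is B^2 - 4AC.
B^2 = (-10)^2 = 100
4AC = 4*(-8)*1 = -32
Discriminant = 100 + 32 = 132

132


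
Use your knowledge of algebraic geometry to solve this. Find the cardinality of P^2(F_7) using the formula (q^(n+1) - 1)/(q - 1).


P^2(F_7) has (q^(n+1) - 1)/(q - 1) points.
= 7^2 + 7^1 + 7^0
= 49 + 7 + 1
= 57

57


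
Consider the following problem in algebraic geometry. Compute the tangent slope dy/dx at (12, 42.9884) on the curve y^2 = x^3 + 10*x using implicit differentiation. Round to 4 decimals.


Using implicit differentiation of y^2 = x^3 + 10*x:
2y * dy/dx = 3x^2 + 10
dy/dx = (3x^2 + 10)/(2y)
Numerator: 3*12^2 + 10 = 442
Denominator: 2*42.9884 = 85.9768
dy/dx = 442/85.9768 = 5.1409

5.1409


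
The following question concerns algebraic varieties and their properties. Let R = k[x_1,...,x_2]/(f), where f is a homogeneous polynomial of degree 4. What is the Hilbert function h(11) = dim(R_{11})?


For R = k[x_1,...,x_n]/(f) with f homogeneous of degree e:
The Hilbert series is (1 - t^e)/(1 - t)^n.
So h(d) = C(d+n-1, n-1) - C(d-e+n-1, n-1) for d >= e.
With n=2, e=4, d=11:
C(11+2-1, 2-1) = C(12, 1) = 12
C(11-4+2-1, 2-1) = C(8, 1) = 8
h(11) = 12 - 8 = 4

4


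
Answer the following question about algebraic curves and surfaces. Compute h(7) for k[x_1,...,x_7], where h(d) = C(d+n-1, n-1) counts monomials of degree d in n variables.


The Hilbert function for the polynomial ring in 7 variables is:
h(d) = C(d+n-1, n-1)
h(7) = C(7+7-1, 7-1) = C(13, 6)
= 13! / (6! * 7!)
= 1716

1716


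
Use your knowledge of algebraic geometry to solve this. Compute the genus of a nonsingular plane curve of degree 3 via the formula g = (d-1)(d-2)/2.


Using the genus formula for smooth plane curves:
g = (d-1)(d-2)/2
g = (3-1)(3-2)/2
g = 2*1/2
g = 2/2 = 1

1


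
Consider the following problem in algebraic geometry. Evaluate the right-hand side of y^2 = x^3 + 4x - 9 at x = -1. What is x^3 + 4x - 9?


Compute x^3 + 4x - 9 at x = -1:
x^3 = (-1)^3 = -1
4*x = 4*(-1) = -4
Sum: -1 - 4 - 9 = -14

-14


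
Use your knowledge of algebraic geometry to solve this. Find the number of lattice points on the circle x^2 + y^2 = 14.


Systematically check integer values of x where x^2 <= 14.
For each valid x, check if 14 - x^2 is a perfect square.
Total integer solutions found: 0

0


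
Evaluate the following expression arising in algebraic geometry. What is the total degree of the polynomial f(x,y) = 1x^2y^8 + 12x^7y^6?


Examine each term for its total degree (sum of exponents).
  Term '1x^2y^8' has total degree 2+8 = 10.
  Term '12x^7y^6' has total degree 7+6 = 13.
The maximum total degree among all terms is 13.

13


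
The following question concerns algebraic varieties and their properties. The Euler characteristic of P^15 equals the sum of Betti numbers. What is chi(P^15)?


The complex projective space P^15 has one cell in each even real dimension 0, 2, ..., 30.
The cohomology groups are H^{2k}(P^15) = Z for k = 0,...,15, and 0 otherwise.
Euler characteristic = sum of Betti numbers = 1 per even-dimensional cohomology group.
chi(P^15) = 15 + 1 = 16

16


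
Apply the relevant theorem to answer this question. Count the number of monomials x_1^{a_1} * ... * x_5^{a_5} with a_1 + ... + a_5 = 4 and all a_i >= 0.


The number of degree-4 monomials in 5 variables is C(d+n-1, n-1).
= C(4+5-1, 5-1) = C(8, 4)
= 70

70


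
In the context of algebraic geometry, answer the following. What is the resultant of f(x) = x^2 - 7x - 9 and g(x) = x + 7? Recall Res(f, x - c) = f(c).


For Res(f, x - c), we evaluate f at x = c.
f(-7) = (-7)^2 - 7*(-7) - 9
= 49 + 49 - 9
= 98 - 9 = 89
Res(f, g) = 89

89


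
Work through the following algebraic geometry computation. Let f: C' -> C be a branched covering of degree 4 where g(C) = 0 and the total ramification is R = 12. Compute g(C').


Riemann-Hurwitz formula: 2g' - 2 = d(2g - 2) + R
Given: d = 4, g = 0, R = 12
2g' - 2 = 4*(2*0 - 2) + 12
2g' - 2 = 4*(-2) + 12
2g' - 2 = -8 + 12 = 4
2g' = 6
g' = 3

3


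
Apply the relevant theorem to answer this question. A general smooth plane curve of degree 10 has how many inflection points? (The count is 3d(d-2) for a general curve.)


For a general smooth plane curve C of degree d, the inflection points are
the intersection of C with its Hessian curve, which has degree 3(d-2).
By Bezout, the total intersection number is d * 3(d-2) = 10 * 24 = 240.
For a general curve every flex is ordinary, so each contributes
multiplicity 1 to C·Hess(C), and the number of distinct inflection
points is 3d(d-2).
Inflection points = 3*10*(10-2) = 3*10*8 = 240

240


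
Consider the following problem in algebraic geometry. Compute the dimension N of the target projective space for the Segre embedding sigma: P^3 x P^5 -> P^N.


The Segre embedding maps P^m x P^n into P^N via
all products of coordinates from each factor.
N = (m+1)(n+1) - 1
N = (3+1)(5+1) - 1
N = 4*6 - 1
N = 24 - 1 = 23

23


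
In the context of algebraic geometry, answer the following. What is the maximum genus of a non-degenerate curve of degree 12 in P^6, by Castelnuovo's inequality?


Castelnuovo's bound: write d - 1 = m(r-1) + epsilon with 0 <= epsilon < r-1.
d - 1 = 12 - 1 = 11
r - 1 = 6 - 1 = 5
11 = 2*5 + 1, so m = 2, epsilon = 1
pi(d, r) = m(m-1)(r-1)/2 + m*epsilon
= 2*1*5/2 + 2*1
= 10/2 + 2
= 5 + 2 = 7

7


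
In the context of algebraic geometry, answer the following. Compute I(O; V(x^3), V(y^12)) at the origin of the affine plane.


The intersection multiplicity of V(x^a) and V(y^b) at the origin is:
I(O; V(x^3), V(y^12)) = dim_k(k[x,y]/(x^3, y^12))
A basis for k[x,y]/(x^3, y^12) is the set of monomials x^i * y^j
where 0 <= i < 3 and 0 <= j < 12.
The number of such monomials is 3 * 12 = 36

36


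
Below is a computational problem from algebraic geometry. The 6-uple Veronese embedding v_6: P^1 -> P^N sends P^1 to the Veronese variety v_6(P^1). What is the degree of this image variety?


The Veronese variety v_6(P^1) has degree d^r.
d^r = 6^1 = 6

6


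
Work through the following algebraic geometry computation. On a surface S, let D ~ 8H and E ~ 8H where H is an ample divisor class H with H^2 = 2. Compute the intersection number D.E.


Using bilinearity of the intersection pairing on a surface S:
(aH).(bH) = ab * (H.H)
We have H^2 = 2.
D.E = (8H).(8H) = 8*8*2
= 64*2
= 128

128


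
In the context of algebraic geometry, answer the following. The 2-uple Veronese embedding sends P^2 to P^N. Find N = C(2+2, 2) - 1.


The Veronese embedding v_d: P^n -> P^N maps each point to all
degree-d monomials in n+1 homogeneous coordinates.
N = C(n+d, d) - 1
N = C(2+2, 2) - 1
N = C(4, 2) - 1
C(4, 2) = 6
N = 6 - 1 = 5

5


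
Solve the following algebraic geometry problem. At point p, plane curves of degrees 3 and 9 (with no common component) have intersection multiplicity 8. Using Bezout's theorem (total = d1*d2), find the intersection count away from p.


By Bezout's theorem, the total intersection number is d1 * d2.
Total = 3 * 9 = 27
Intersection multiplicity at p = 8
Remaining intersections = 27 - 8 = 19

19


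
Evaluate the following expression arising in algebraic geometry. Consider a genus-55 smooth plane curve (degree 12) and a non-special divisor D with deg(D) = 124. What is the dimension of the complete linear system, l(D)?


First, compute the genus of a smooth plane curve of degree 12:
g = (d-1)(d-2)/2 = (12-1)(12-2)/2 = 55
For a non-special divisor D (i.e., h^1(D) = 0), Riemann-Roch gives:
l(D) = deg(D) - g + 1
Since deg(D) = 124 >= 2g - 1 = 109, D is non-special.
l(D) = 124 - 55 + 1 = 70

70


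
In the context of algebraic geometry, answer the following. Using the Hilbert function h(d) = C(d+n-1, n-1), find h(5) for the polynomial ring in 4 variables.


The Hilbert function for the polynomial ring in 4 variables is:
h(d) = C(d+n-1, n-1)
h(5) = C(5+4-1, 4-1) = C(8, 3)
= 8! / (3! * 5!)
= 56

56


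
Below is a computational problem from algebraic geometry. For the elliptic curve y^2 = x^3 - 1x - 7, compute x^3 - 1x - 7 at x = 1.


Compute x^3 - 1x - 7 at x = 1:
x^3 = 1^3 = 1
(-1)*x = (-1)*1 = -1
Sum: 1 - 1 - 7 = -7

-7


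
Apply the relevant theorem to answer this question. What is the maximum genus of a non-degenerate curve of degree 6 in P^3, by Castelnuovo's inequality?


Castelnuovo's bound: write d - 1 = m(r-1) + epsilon with 0 <= epsilon < r-1.
d - 1 = 6 - 1 = 5
r - 1 = 3 - 1 = 2
5 = 2*2 + 1, so m = 2, epsilon = 1
pi(d, r) = m(m-1)(r-1)/2 + m*epsilon
= 2*1*2/2 + 2*1
= 4/2 + 2
= 2 + 2 = 4

4


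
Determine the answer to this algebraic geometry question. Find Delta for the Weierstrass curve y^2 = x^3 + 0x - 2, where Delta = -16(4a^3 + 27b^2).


Compute each component:
4a^3 = 4*0^3 = 4*0 = 0
27b^2 = 27*(-2)^2 = 27*4 = 108
4a^3 + 27b^2 = 0 + 108 = 108
Delta = -16*108 = -1728

-1728


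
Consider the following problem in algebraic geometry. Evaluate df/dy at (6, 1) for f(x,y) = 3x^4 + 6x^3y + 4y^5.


df/dy = 6*x^3 + 5*4*y^4
At (6,1): 6*6^3 + 5*4*1^4
= 1296 + 20
= 1316

1316


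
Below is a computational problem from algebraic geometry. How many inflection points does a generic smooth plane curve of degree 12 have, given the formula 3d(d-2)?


For a general smooth plane curve C of degree d, the inflection points are
the intersection of C with its Hessian curve, which has degree 3(d-2).
By Bezout, the total intersection number is d * 3(d-2) = 12 * 30 = 360.
For a general curve every flex is ordinary, so each contributes
multiplicity 1 to C·Hess(C), and the number of distinct inflection
points is 3d(d-2).
Inflection points = 3*12*(12-2) = 3*12*10 = 360

360


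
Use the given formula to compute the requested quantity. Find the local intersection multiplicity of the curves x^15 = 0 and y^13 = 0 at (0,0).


The intersection multiplicity of V(x^a) and V(y^b) at the origin is:
I(O; V(x^15), V(y^13)) = dim_k(k[x,y]/(x^15, y^13))
A basis for k[x,y]/(x^15, y^13) is the set of monomials x^i * y^j
where 0 <= i < 15 and 0 <= j < 13.
The number of such monomials is 15 * 13 = 195

195


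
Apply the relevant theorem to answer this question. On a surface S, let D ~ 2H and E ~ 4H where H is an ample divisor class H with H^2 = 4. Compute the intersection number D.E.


Using bilinearity of the intersection pairing on a surface S:
(aH).(bH) = ab * (H.H)
We have H^2 = 4.
D.E = (2H).(4H) = 2*4*4
= 8*4
= 32

32


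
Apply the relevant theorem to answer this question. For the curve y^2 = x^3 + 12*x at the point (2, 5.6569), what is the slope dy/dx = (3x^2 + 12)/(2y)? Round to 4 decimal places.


Using implicit differentiation of y^2 = x^3 + 12*x:
2y * dy/dx = 3x^2 + 12
dy/dx = (3x^2 + 12)/(2y)
Numerator: 3*2^2 + 12 = 24
Denominator: 2*5.6569 = 11.3138
dy/dx = 24/11.3138 = 2.1213

2.1213


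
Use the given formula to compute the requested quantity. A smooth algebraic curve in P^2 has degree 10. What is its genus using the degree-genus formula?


Using the genus formula for smooth plane curves:
g = (d-1)(d-2)/2
g = (10-1)(10-2)/2
g = 9*8/2
g = 72/2 = 36

36


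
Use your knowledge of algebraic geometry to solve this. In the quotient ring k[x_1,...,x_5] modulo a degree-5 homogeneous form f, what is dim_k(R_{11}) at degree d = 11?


For R = k[x_1,...,x_n]/(f) with f homogeneous of degree e:
The Hilbert series is (1 - t^e)/(1 - t)^n.
So h(d) = C(d+n-1, n-1) - C(d-e+n-1, n-1) for d >= e.
With n=5, e=5, d=11:
C(11+5-1, 5-1) = C(15, 4) = 1365
C(11-5+5-1, 5-1) = C(10, 4) = 210
h(11) = 1365 - 210 = 1155

1155


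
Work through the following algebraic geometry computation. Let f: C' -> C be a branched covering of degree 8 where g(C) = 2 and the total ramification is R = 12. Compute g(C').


Riemann-Hurwitz formula: 2g' - 2 = d(2g - 2) + R
Given: d = 8, g = 2, R = 12
2g' - 2 = 8*(2*2 - 2) + 12
2g' - 2 = 8*2 + 12
2g' - 2 = 16 + 12 = 28
2g' = 30
g' = 15

15


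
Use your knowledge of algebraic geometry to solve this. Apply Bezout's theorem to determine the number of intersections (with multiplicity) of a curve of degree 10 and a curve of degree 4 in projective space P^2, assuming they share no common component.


Bezout's theorem states the intersection count equals the product of degrees.
Intersection count = 10 * 4 = 40

40


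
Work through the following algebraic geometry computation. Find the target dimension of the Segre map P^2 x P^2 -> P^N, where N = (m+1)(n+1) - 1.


The Segre embedding maps P^m x P^n into P^N via
all products of coordinates from each factor.
N = (m+1)(n+1) - 1
N = (2+1)(2+1) - 1
N = 3*3 - 1
N = 9 - 1 = 8

8


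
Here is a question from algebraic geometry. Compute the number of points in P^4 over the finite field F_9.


P^4(F_9) has (q^(n+1) - 1)/(q - 1) points.
= 9^4 + 9^3 + 9^2 + 9^1 + 9^0
= 6561 + 729 + 81 + 9 + 1
= 7381

7381


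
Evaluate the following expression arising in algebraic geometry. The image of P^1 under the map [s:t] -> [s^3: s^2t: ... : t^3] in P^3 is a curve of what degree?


The rational normal curve in P^3 is the image of P^1 under the 3-uple Veronese.
A general hyperplane in P^3 pulls back to a degree-3 form on P^1, which has 3 zeros,
so the curve meets a general hyperplane in 3 points. Degree = 3.

3


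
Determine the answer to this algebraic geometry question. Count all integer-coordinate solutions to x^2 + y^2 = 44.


Systematically check integer values of x where x^2 <= 44.
For each valid x, check if 44 - x^2 is a perfect square.
Total integer solutions found: 0

0


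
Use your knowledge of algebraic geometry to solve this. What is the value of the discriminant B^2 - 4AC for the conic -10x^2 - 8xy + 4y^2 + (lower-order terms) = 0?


The discriminant of a conic Ax^2 + Bxy + Cy^2 + ... = 0 is B^2 - 4AC.
B^2 = (-8)^2 = 64
4AC = 4*(-10)*4 = -160
Discriminant = 64 + 160 = 224

224


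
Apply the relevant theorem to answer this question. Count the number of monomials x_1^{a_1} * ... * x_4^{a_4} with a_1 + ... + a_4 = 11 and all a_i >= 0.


The number of degree-11 monomials in 4 variables is C(d+n-1, n-1).
= C(11+4-1, 4-1) = C(14, 3)
= 364

364


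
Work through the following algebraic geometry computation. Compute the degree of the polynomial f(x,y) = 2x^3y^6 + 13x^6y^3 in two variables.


Examine each term for its total degree (sum of exponents).
  Term '2x^3y^6' has total degree 3+6 = 9.
  Term '13x^6y^3' has total degree 6+3 = 9.
The maximum total degree among all terms is 9.

9


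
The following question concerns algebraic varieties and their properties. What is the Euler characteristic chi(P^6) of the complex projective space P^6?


The complex projective space P^6 has one cell in each even real dimension 0, 2, ..., 12.
The cohomology groups are H^{2k}(P^6) = Z for k = 0,...,6, and 0 otherwise.
Euler characteristic = sum of Betti numbers = 1 per even-dimensional cohomology group.
chi(P^6) = 6 + 1 = 7

7


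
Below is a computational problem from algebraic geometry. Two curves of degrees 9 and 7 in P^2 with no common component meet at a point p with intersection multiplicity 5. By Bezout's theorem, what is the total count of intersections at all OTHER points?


By Bezout's theorem, the total intersection number is d1 * d2.
Total = 9 * 7 = 63
Intersection multiplicity at p = 5
Remaining intersections = 63 - 5 = 58

58


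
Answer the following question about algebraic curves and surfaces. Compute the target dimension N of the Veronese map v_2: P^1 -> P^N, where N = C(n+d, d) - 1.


The Veronese embedding v_d: P^n -> P^N maps each point to all
degree-d monomials in n+1 homogeneous coordinates.
N = C(n+d, d) - 1
N = C(1+2, 2) - 1
N = C(3, 2) - 1
C(3, 2) = 3
N = 3 - 1 = 2

2


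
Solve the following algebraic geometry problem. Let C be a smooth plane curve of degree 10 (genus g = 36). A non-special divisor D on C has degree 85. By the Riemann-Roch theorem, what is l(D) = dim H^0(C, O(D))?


First, compute the genus of a smooth plane curve of degree 10:
g = (d-1)(d-2)/2 = (10-1)(10-2)/2 = 36
For a non-special divisor D (i.e., h^1(D) = 0), Riemann-Roch gives:
l(D) = deg(D) - g + 1
Since deg(D) = 85 >= 2g - 1 = 71, D is non-special.
l(D) = 85 - 36 + 1 = 50

50


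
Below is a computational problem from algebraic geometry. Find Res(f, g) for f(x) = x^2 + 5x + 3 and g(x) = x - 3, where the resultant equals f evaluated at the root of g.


For Res(f, x - c), we evaluate f at x = c.
f(3) = 3^2 + 5*3 + 3
= 9 + 15 + 3
= 24 + 3 = 27
Res(f, g) = 27

27


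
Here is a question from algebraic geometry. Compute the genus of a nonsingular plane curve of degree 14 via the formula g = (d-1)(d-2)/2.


Using the genus formula for smooth plane curves:
g = (d-1)(d-2)/2
g = (14-1)(14-2)/2
g = 13*12/2
g = 156/2 = 78

78


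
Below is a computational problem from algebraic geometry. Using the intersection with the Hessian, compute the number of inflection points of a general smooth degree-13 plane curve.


For a general smooth plane curve C of degree d, the inflection points are
the intersection of C with its Hessian curve, which has degree 3(d-2).
By Bezout, the total intersection number is d * 3(d-2) = 13 * 33 = 429.
For a general curve every flex is ordinary, so each contributes
multiplicity 1 to C·Hess(C), and the number of distinct inflection
points is 3d(d-2).
Inflection points = 3*13*(13-2) = 3*13*11 = 429

429


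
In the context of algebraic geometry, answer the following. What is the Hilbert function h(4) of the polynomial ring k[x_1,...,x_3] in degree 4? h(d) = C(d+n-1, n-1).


The Hilbert function for the polynomial ring in 3 variables is:
h(d) = C(d+n-1, n-1)
h(4) = C(4+3-1, 3-1) = C(6, 2)
= 6! / (2! * 4!)
= 15

15


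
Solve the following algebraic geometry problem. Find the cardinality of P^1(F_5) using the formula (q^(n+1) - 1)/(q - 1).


P^1(F_5) has (q^(n+1) - 1)/(q - 1) points.
= 5^1 + 5^0
= 5 + 1
= 6

6


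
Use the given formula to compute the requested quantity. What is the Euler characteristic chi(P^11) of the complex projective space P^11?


The complex projective space P^11 has one cell in each even real dimension 0, 2, ..., 22.
The cohomology groups are H^{2k}(P^11) = Z for k = 0,...,11, and 0 otherwise.
Euler characteristic = sum of Betti numbers = 1 per even-dimensional cohomology group.
chi(P^11) = 11 + 1 = 12

12


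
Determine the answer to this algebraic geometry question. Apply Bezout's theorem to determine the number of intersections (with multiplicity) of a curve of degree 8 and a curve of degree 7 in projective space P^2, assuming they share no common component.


Bezout's theorem states the intersection count equals the product of degrees.
Intersection count = 8 * 7 = 56

56


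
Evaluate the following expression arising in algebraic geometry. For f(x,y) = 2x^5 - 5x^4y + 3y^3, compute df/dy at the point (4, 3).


df/dy = (-5)*x^4 + 3*3*y^2
At (4,3): (-5)*4^4 + 3*3*3^2
= -1280 + 81
= -1199

-1199


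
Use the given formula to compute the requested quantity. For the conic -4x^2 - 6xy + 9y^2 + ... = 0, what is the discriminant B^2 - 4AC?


The discriminant of a conic Ax^2 + Bxy + Cy^2 + ... = 0 is B^2 - 4AC.
B^2 = (-6)^2 = 36
4AC = 4*(-4)*9 = -144
Discriminant = 36 + 144 = 180

180


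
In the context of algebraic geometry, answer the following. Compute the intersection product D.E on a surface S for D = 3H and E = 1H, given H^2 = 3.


Using bilinearity of the intersection pairing on a surface S:
(aH).(bH) = ab * (H.H)
We have H^2 = 3.
D.E = (3H).(1H) = 3*1*3
= 3*3
= 9

9


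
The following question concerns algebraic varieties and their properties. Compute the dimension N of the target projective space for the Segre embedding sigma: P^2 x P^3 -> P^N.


The Segre embedding maps P^m x P^n into P^N via
all products of coordinates from each factor.
N = (m+1)(n+1) - 1
N = (2+1)(3+1) - 1
N = 3*4 - 1
N = 12 - 1 = 11

11


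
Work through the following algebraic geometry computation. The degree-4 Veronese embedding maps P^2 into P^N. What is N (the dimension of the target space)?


The Veronese embedding v_d: P^n -> P^N maps each point to all
degree-d monomials in n+1 homogeneous coordinates.
N = C(n+d, d) - 1
N = C(2+4, 4) - 1
N = C(6, 4) - 1
C(6, 4) = 15
N = 15 - 1 = 14

14


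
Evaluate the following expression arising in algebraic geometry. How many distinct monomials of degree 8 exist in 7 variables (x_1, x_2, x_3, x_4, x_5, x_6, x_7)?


The number of degree-8 monomials in 7 variables is C(d+n-1, n-1).
= C(8+7-1, 7-1) = C(14, 6)
= 3003

3003


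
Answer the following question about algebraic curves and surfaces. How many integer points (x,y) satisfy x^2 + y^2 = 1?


Systematically check integer values of x where x^2 <= 1.
For each valid x, check if 1 - x^2 is a perfect square.
x=0: 1 - 0 = 1, sqrt = 1 (valid)
x=1: 1 - 1 = 0, sqrt = 0 (valid)
Total integer solutions found: 4

4


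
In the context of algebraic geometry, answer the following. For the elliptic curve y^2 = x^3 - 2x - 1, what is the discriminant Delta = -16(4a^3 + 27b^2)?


Compute each component:
4a^3 = 4*(-2)^3 = 4*(-8) = -32
27b^2 = 27*(-1)^2 = 27*1 = 27
4a^3 + 27b^2 = -32 + 27 = -5
Delta = -16*(-5) = 80

80


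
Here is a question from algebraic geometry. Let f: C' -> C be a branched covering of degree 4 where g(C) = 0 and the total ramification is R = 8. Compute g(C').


Riemann-Hurwitz formula: 2g' - 2 = d(2g - 2) + R
Given: d = 4, g = 0, R = 8
2g' - 2 = 4*(2*0 - 2) + 8
2g' - 2 = 4*(-2) + 8
2g' - 2 = -8 + 8 = 0
2g' = 2
g' = 1

1


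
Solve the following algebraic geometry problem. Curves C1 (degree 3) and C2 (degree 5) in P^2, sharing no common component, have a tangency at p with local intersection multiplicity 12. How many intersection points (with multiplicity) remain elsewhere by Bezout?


By Bezout's theorem, the total intersection number is d1 * d2.
Total = 3 * 5 = 15
Intersection multiplicity at p = 12
Remaining intersections = 15 - 12 = 3

3


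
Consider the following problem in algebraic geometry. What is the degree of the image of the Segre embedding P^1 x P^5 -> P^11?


The degree of the Segre variety P^1 x P^5 is C(m+n, m).
= C(6, 1)
= 6

6


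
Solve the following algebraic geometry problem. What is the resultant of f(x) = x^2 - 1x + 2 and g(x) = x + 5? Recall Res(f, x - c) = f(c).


For Res(f, x - c), we evaluate f at x = c.
f(-5) = (-5)^2 - 1*(-5) + 2
= 25 + 5 + 2
= 30 + 2 = 32
Res(f, g) = 32

32


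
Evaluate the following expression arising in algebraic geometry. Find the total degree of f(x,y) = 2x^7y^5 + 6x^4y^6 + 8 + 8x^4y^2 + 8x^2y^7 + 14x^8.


Examine each term for its total degree (sum of exponents).
  Term '2x^7y^5' has total degree 7+5 = 12.
  Term '6x^4y^6' has total degree 4+6 = 10.
  Term '8' has total degree 0+0 = 0.
  Term '8x^4y^2' has total degree 4+2 = 6.
  Term '8x^2y^7' has total degree 2+7 = 9.
  Term '14x^8' has total degree 8+0 = 8.
The maximum total degree among all terms is 12.

12


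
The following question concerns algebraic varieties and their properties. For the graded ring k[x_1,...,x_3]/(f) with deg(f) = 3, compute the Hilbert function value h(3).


For R = k[x_1,...,x_n]/(f) with f homogeneous of degree e:
The Hilbert series is (1 - t^e)/(1 - t)^n.
So h(d) = C(d+n-1, n-1) - C(d-e+n-1, n-1) for d >= e.
With n=3, e=3, d=3:
C(3+3-1, 3-1) = C(5, 2) = 10
C(3-3+3-1, 3-1) = C(2, 2) = 1
h(3) = 10 - 1 = 9

9


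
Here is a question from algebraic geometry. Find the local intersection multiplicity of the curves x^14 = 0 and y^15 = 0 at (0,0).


The intersection multiplicity of V(x^a) and V(y^b) at the origin is:
I(O; V(x^14), V(y^15)) = dim_k(k[x,y]/(x^14, y^15))
A basis for k[x,y]/(x^14, y^15) is the set of monomials x^i * y^j
where 0 <= i < 14 and 0 <= j < 15.
The number of such monomials is 14 * 15 = 210

210


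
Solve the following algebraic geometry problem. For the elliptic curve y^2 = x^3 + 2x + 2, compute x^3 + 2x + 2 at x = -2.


Compute x^3 + 2x + 2 at x = -2:
x^3 = (-2)^3 = -8
2*x = 2*(-2) = -4
Sum: -8 - 4 + 2 = -10

-10


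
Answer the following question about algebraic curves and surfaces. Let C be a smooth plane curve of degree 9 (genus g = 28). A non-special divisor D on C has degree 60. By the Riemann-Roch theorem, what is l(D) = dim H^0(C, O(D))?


First, compute the genus of a smooth plane curve of degree 9:
g = (d-1)(d-2)/2 = (9-1)(9-2)/2 = 28
For a non-special divisor D (i.e., h^1(D) = 0), Riemann-Roch gives:
l(D) = deg(D) - g + 1
Since deg(D) = 60 >= 2g - 1 = 55, D is non-special.
l(D) = 60 - 28 + 1 = 33

33


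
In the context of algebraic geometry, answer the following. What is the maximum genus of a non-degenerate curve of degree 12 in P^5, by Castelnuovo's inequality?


Castelnuovo's bound: write d - 1 = m(r-1) + epsilon with 0 <= epsilon < r-1.
d - 1 = 12 - 1 = 11
r - 1 = 5 - 1 = 4
11 = 2*4 + 3, so m = 2, epsilon = 3
pi(d, r) = m(m-1)(r-1)/2 + m*epsilon
= 2*1*4/2 + 2*3
= 8/2 + 6
= 4 + 6 = 10

10


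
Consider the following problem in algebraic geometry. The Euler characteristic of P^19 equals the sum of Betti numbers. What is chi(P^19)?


The complex projective space P^19 has one cell in each even real dimension 0, 2, ..., 38.
The cohomology groups are H^{2k}(P^19) = Z for k = 0,...,19, and 0 otherwise.
Euler characteristic = sum of Betti numbers = 1 per even-dimensional cohomology group.
chi(P^19) = 19 + 1 = 20

20


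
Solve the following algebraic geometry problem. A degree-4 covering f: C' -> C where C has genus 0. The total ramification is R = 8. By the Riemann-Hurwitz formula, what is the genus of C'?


Riemann-Hurwitz formula: 2g' - 2 = d(2g - 2) + R
Given: d = 4, g = 0, R = 8
2g' - 2 = 4*(2*0 - 2) + 8
2g' - 2 = 4*(-2) + 8
2g' - 2 = -8 + 8 = 0
2g' = 2
g' = 1

1


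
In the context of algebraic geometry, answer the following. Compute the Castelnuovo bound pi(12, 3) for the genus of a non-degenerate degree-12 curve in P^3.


Castelnuovo's bound: write d - 1 = m(r-1) + epsilon with 0 <= epsilon < r-1.
d - 1 = 12 - 1 = 11
r - 1 = 3 - 1 = 2
11 = 5*2 + 1, so m = 5, epsilon = 1
pi(d, r) = m(m-1)(r-1)/2 + m*epsilon
= 5*4*2/2 + 5*1
= 40/2 + 5
= 20 + 5 = 25

25


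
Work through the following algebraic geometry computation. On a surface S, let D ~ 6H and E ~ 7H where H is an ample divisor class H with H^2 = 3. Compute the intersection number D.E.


Using bilinearity of the intersection pairing on a surface S:
(aH).(bH) = ab * (H.H)
We have H^2 = 3.
D.E = (6H).(7H) = 6*7*3
= 42*3
= 126

126


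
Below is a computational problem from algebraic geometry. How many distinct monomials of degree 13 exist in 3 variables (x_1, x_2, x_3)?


The number of degree-13 monomials in 3 variables is C(d+n-1, n-1).
= C(13+3-1, 3-1) = C(15, 2)
= 105

105


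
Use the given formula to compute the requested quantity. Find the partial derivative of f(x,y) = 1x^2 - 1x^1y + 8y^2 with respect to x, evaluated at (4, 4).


df/dx = 2*1*x^1 + 1*(-1)*x^0*y
At (4,4): 2*1*4^1 + 1*(-1)*4^0*4
= 8 - 4
= 4

4


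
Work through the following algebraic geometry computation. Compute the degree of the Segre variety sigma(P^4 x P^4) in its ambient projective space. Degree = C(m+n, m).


The degree of the Segre variety P^4 x P^4 is C(m+n, m).
= C(8, 4)
= 70

70


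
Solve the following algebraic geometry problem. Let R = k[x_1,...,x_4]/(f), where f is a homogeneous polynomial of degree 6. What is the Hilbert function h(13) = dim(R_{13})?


For R = k[x_1,...,x_n]/(f) with f homogeneous of degree e:
The Hilbert series is (1 - t^e)/(1 - t)^n.
So h(d) = C(d+n-1, n-1) - C(d-e+n-1, n-1) for d >= e.
With n=4, e=6, d=13:
C(13+4-1, 4-1) = C(16, 3) = 560
C(13-6+4-1, 4-1) = C(10, 3) = 120
h(13) = 560 - 120 = 440

440


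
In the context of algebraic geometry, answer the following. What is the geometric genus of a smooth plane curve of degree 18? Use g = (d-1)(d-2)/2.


Using the genus formula for smooth plane curves:
g = (d-1)(d-2)/2
g = (18-1)(18-2)/2
g = 17*16/2
g = 272/2 = 136

136


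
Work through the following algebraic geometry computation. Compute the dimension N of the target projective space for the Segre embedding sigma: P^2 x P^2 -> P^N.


The Segre embedding maps P^m x P^n into P^N via
all products of coordinates from each factor.
N = (m+1)(n+1) - 1
N = (2+1)(2+1) - 1
N = 3*3 - 1
N = 9 - 1 = 8

8


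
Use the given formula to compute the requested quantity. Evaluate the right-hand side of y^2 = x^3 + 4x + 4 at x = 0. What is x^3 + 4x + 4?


Compute x^3 + 4x + 4 at x = 0:
x^3 = 0^3 = 0
4*x = 4*0 = 0
Sum: 0 + 0 + 4 = 4

4


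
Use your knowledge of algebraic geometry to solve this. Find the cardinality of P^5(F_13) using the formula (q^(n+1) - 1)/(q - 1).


P^5(F_13) has (q^(n+1) - 1)/(q - 1) points.
= 13^5 + 13^4 + 13^3 + 13^2 + 13^1 + 13^0
= 371293 + 28561 + 2197 + 169 + 13 + 1
= 402234

402234


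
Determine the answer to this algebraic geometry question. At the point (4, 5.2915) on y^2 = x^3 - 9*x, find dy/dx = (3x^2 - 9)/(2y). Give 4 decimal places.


Using implicit differentiation of y^2 = x^3 - 9*x:
2y * dy/dx = 3x^2 - 9
dy/dx = (3x^2 - 9)/(2y)
Numerator: 3*4^2 - 9 = 39
Denominator: 2*5.2915 = 10.583
dy/dx = 39/10.583 = 3.6852

3.6852


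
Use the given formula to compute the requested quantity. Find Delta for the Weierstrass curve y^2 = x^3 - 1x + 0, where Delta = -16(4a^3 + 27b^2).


Compute each component:
4a^3 = 4*(-1)^3 = 4*(-1) = -4
27b^2 = 27*0^2 = 27*0 = 0
4a^3 + 27b^2 = -4 + 0 = -4
Delta = -16*(-4) = 64

64


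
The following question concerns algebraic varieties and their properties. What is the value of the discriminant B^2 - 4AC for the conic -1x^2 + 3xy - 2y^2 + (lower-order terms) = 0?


The discriminant of a conic Ax^2 + Bxy + Cy^2 + ... = 0 is B^2 - 4AC.
B^2 = 3^2 = 9
4AC = 4*(-1)*(-2) = 8
Discriminant = 9 - 8 = 1

1


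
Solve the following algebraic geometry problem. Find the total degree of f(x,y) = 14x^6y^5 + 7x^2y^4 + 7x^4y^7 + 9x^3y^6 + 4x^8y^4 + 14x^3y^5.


Examine each term for its total degree (sum of exponents).
  Term '14x^6y^5' has total degree 6+5 = 11.
  Term '7x^2y^4' has total degree 2+4 = 6.
  Term '7x^4y^7' has total degree 4+7 = 11.
  Term '9x^3y^6' has total degree 3+6 = 9.
  Term '4x^8y^4' has total degree 8+4 = 12.
  Term '14x^3y^5' has total degree 3+5 = 8.
The maximum total degree among all terms is 12.

12
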